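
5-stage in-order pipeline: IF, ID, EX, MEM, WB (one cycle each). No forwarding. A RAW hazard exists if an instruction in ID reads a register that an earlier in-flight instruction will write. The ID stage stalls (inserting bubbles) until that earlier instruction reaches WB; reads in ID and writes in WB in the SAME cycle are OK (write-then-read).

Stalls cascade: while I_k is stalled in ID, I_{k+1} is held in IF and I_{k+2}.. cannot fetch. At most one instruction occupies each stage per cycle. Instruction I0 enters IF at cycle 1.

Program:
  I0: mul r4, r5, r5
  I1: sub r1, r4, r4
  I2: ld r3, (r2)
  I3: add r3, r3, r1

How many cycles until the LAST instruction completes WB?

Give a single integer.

I0 mul r4 <- r5,r5: IF@1 ID@2 stall=0 (-) EX@3 MEM@4 WB@5
I1 sub r1 <- r4,r4: IF@2 ID@3 stall=2 (RAW on I0.r4 (WB@5)) EX@6 MEM@7 WB@8
I2 ld r3 <- r2: IF@3 ID@6 stall=0 (-) EX@7 MEM@8 WB@9
I3 add r3 <- r3,r1: IF@6 ID@7 stall=2 (RAW on I2.r3 (WB@9)) EX@10 MEM@11 WB@12

Answer: 12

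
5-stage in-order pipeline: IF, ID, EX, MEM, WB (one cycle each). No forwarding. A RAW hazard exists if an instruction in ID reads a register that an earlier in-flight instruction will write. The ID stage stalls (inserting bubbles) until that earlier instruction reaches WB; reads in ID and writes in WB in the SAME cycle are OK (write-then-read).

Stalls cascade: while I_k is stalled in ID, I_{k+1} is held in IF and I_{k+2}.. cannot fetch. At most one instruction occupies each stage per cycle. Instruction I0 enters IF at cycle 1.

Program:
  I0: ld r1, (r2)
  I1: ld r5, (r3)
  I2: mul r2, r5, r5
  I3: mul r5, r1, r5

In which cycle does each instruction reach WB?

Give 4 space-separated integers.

I0 ld r1 <- r2: IF@1 ID@2 stall=0 (-) EX@3 MEM@4 WB@5
I1 ld r5 <- r3: IF@2 ID@3 stall=0 (-) EX@4 MEM@5 WB@6
I2 mul r2 <- r5,r5: IF@3 ID@4 stall=2 (RAW on I1.r5 (WB@6)) EX@7 MEM@8 WB@9
I3 mul r5 <- r1,r5: IF@4 ID@7 stall=0 (-) EX@8 MEM@9 WB@10

Answer: 5 6 9 10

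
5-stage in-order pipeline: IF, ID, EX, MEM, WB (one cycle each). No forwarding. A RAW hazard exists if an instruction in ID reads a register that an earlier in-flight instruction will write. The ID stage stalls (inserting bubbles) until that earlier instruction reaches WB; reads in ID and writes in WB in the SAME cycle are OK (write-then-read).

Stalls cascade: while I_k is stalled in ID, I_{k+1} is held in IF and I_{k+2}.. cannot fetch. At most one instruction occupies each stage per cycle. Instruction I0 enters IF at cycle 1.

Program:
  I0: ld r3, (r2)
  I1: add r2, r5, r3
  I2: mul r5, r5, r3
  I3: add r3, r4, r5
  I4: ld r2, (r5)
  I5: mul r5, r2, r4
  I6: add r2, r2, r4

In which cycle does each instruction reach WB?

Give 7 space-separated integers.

Answer: 5 8 9 12 13 16 17

Derivation:
I0 ld r3 <- r2: IF@1 ID@2 stall=0 (-) EX@3 MEM@4 WB@5
I1 add r2 <- r5,r3: IF@2 ID@3 stall=2 (RAW on I0.r3 (WB@5)) EX@6 MEM@7 WB@8
I2 mul r5 <- r5,r3: IF@3 ID@6 stall=0 (-) EX@7 MEM@8 WB@9
I3 add r3 <- r4,r5: IF@6 ID@7 stall=2 (RAW on I2.r5 (WB@9)) EX@10 MEM@11 WB@12
I4 ld r2 <- r5: IF@7 ID@10 stall=0 (-) EX@11 MEM@12 WB@13
I5 mul r5 <- r2,r4: IF@10 ID@11 stall=2 (RAW on I4.r2 (WB@13)) EX@14 MEM@15 WB@16
I6 add r2 <- r2,r4: IF@11 ID@14 stall=0 (-) EX@15 MEM@16 WB@17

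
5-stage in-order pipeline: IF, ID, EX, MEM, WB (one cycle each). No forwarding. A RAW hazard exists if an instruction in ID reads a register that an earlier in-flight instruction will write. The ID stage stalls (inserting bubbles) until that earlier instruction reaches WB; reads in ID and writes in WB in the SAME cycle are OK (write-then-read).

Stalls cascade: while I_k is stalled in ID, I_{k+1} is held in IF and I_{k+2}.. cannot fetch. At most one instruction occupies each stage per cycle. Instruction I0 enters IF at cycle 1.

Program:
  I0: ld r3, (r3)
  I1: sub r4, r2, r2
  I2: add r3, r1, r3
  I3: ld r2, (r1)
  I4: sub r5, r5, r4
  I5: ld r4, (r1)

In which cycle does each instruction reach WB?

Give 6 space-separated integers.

Answer: 5 6 8 9 10 11

Derivation:
I0 ld r3 <- r3: IF@1 ID@2 stall=0 (-) EX@3 MEM@4 WB@5
I1 sub r4 <- r2,r2: IF@2 ID@3 stall=0 (-) EX@4 MEM@5 WB@6
I2 add r3 <- r1,r3: IF@3 ID@4 stall=1 (RAW on I0.r3 (WB@5)) EX@6 MEM@7 WB@8
I3 ld r2 <- r1: IF@4 ID@6 stall=0 (-) EX@7 MEM@8 WB@9
I4 sub r5 <- r5,r4: IF@6 ID@7 stall=0 (-) EX@8 MEM@9 WB@10
I5 ld r4 <- r1: IF@7 ID@8 stall=0 (-) EX@9 MEM@10 WB@11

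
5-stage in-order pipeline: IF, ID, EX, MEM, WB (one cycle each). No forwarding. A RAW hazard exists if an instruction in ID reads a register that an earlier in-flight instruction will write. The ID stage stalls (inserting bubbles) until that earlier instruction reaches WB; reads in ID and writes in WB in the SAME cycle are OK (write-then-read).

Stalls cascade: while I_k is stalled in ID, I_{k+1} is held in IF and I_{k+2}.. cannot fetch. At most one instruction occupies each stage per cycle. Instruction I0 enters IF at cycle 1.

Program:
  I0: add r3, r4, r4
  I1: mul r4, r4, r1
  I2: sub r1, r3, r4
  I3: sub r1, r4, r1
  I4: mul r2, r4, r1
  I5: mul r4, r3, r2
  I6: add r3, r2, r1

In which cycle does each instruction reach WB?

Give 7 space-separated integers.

Answer: 5 6 9 12 15 18 19

Derivation:
I0 add r3 <- r4,r4: IF@1 ID@2 stall=0 (-) EX@3 MEM@4 WB@5
I1 mul r4 <- r4,r1: IF@2 ID@3 stall=0 (-) EX@4 MEM@5 WB@6
I2 sub r1 <- r3,r4: IF@3 ID@4 stall=2 (RAW on I1.r4 (WB@6)) EX@7 MEM@8 WB@9
I3 sub r1 <- r4,r1: IF@4 ID@7 stall=2 (RAW on I2.r1 (WB@9)) EX@10 MEM@11 WB@12
I4 mul r2 <- r4,r1: IF@7 ID@10 stall=2 (RAW on I3.r1 (WB@12)) EX@13 MEM@14 WB@15
I5 mul r4 <- r3,r2: IF@10 ID@13 stall=2 (RAW on I4.r2 (WB@15)) EX@16 MEM@17 WB@18
I6 add r3 <- r2,r1: IF@13 ID@16 stall=0 (-) EX@17 MEM@18 WB@19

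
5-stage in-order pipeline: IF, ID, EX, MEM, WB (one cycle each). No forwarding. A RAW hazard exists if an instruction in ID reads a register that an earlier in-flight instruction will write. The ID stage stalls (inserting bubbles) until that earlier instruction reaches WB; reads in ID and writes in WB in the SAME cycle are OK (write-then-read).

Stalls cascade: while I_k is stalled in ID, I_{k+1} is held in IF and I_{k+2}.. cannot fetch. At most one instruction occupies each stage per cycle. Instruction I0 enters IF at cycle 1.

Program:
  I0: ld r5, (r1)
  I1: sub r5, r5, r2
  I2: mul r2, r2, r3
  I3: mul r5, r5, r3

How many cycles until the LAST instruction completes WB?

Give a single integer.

I0 ld r5 <- r1: IF@1 ID@2 stall=0 (-) EX@3 MEM@4 WB@5
I1 sub r5 <- r5,r2: IF@2 ID@3 stall=2 (RAW on I0.r5 (WB@5)) EX@6 MEM@7 WB@8
I2 mul r2 <- r2,r3: IF@3 ID@6 stall=0 (-) EX@7 MEM@8 WB@9
I3 mul r5 <- r5,r3: IF@6 ID@7 stall=1 (RAW on I1.r5 (WB@8)) EX@9 MEM@10 WB@11

Answer: 11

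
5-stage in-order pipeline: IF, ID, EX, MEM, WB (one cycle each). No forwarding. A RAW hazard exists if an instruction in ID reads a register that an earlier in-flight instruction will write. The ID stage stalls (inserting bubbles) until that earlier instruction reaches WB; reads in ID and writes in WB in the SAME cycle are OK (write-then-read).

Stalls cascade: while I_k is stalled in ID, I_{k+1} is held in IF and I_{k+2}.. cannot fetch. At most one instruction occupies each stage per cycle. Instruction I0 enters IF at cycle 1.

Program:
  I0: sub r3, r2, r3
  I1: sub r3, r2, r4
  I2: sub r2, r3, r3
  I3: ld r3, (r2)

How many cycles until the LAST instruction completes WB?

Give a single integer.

Answer: 12

Derivation:
I0 sub r3 <- r2,r3: IF@1 ID@2 stall=0 (-) EX@3 MEM@4 WB@5
I1 sub r3 <- r2,r4: IF@2 ID@3 stall=0 (-) EX@4 MEM@5 WB@6
I2 sub r2 <- r3,r3: IF@3 ID@4 stall=2 (RAW on I1.r3 (WB@6)) EX@7 MEM@8 WB@9
I3 ld r3 <- r2: IF@4 ID@7 stall=2 (RAW on I2.r2 (WB@9)) EX@10 MEM@11 WB@12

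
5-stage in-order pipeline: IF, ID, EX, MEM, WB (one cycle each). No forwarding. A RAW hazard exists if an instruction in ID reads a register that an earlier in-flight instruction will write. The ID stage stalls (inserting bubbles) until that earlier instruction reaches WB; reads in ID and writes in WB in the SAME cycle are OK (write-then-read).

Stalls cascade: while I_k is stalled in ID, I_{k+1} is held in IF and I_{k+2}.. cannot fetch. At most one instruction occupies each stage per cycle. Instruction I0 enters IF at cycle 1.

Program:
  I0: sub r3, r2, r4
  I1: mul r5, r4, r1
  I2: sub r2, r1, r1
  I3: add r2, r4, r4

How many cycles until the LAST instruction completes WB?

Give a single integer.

I0 sub r3 <- r2,r4: IF@1 ID@2 stall=0 (-) EX@3 MEM@4 WB@5
I1 mul r5 <- r4,r1: IF@2 ID@3 stall=0 (-) EX@4 MEM@5 WB@6
I2 sub r2 <- r1,r1: IF@3 ID@4 stall=0 (-) EX@5 MEM@6 WB@7
I3 add r2 <- r4,r4: IF@4 ID@5 stall=0 (-) EX@6 MEM@7 WB@8

Answer: 8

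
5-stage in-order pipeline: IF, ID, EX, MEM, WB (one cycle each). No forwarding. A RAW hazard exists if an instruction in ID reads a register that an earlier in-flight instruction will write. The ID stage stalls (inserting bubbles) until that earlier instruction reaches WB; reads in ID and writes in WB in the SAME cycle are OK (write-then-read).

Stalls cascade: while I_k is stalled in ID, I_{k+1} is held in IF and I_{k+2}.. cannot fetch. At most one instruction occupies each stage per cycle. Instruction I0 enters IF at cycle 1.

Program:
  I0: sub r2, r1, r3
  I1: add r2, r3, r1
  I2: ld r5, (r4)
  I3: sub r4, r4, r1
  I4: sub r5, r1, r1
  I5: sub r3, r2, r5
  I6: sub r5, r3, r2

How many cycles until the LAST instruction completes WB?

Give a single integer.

Answer: 15

Derivation:
I0 sub r2 <- r1,r3: IF@1 ID@2 stall=0 (-) EX@3 MEM@4 WB@5
I1 add r2 <- r3,r1: IF@2 ID@3 stall=0 (-) EX@4 MEM@5 WB@6
I2 ld r5 <- r4: IF@3 ID@4 stall=0 (-) EX@5 MEM@6 WB@7
I3 sub r4 <- r4,r1: IF@4 ID@5 stall=0 (-) EX@6 MEM@7 WB@8
I4 sub r5 <- r1,r1: IF@5 ID@6 stall=0 (-) EX@7 MEM@8 WB@9
I5 sub r3 <- r2,r5: IF@6 ID@7 stall=2 (RAW on I4.r5 (WB@9)) EX@10 MEM@11 WB@12
I6 sub r5 <- r3,r2: IF@7 ID@10 stall=2 (RAW on I5.r3 (WB@12)) EX@13 MEM@14 WB@15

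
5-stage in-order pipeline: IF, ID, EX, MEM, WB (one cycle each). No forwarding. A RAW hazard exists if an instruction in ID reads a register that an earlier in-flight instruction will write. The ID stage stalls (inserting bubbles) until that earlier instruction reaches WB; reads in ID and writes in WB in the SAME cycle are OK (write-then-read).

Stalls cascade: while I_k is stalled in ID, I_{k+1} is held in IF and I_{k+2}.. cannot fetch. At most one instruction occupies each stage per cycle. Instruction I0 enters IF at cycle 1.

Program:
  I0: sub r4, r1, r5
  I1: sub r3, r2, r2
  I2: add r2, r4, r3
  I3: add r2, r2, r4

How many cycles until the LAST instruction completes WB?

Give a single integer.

I0 sub r4 <- r1,r5: IF@1 ID@2 stall=0 (-) EX@3 MEM@4 WB@5
I1 sub r3 <- r2,r2: IF@2 ID@3 stall=0 (-) EX@4 MEM@5 WB@6
I2 add r2 <- r4,r3: IF@3 ID@4 stall=2 (RAW on I1.r3 (WB@6)) EX@7 MEM@8 WB@9
I3 add r2 <- r2,r4: IF@4 ID@7 stall=2 (RAW on I2.r2 (WB@9)) EX@10 MEM@11 WB@12

Answer: 12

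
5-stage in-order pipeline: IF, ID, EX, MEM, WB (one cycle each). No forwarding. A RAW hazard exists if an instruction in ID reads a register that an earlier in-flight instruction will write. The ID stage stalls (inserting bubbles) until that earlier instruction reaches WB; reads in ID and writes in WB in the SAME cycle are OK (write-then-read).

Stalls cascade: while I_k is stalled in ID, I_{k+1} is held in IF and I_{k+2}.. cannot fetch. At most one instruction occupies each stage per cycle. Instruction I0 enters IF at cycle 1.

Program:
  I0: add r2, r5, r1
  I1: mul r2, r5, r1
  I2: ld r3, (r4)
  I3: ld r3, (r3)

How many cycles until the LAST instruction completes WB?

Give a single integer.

Answer: 10

Derivation:
I0 add r2 <- r5,r1: IF@1 ID@2 stall=0 (-) EX@3 MEM@4 WB@5
I1 mul r2 <- r5,r1: IF@2 ID@3 stall=0 (-) EX@4 MEM@5 WB@6
I2 ld r3 <- r4: IF@3 ID@4 stall=0 (-) EX@5 MEM@6 WB@7
I3 ld r3 <- r3: IF@4 ID@5 stall=2 (RAW on I2.r3 (WB@7)) EX@8 MEM@9 WB@10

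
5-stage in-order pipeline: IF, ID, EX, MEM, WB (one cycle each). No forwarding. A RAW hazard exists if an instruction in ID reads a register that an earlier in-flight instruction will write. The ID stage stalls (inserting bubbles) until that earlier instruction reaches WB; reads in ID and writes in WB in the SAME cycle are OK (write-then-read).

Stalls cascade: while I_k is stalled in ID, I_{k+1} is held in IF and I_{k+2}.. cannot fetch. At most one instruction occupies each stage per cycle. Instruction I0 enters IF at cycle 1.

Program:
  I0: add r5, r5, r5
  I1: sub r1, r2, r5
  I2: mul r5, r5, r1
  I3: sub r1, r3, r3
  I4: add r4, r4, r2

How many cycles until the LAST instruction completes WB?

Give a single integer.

Answer: 13

Derivation:
I0 add r5 <- r5,r5: IF@1 ID@2 stall=0 (-) EX@3 MEM@4 WB@5
I1 sub r1 <- r2,r5: IF@2 ID@3 stall=2 (RAW on I0.r5 (WB@5)) EX@6 MEM@7 WB@8
I2 mul r5 <- r5,r1: IF@3 ID@6 stall=2 (RAW on I1.r1 (WB@8)) EX@9 MEM@10 WB@11
I3 sub r1 <- r3,r3: IF@6 ID@9 stall=0 (-) EX@10 MEM@11 WB@12
I4 add r4 <- r4,r2: IF@9 ID@10 stall=0 (-) EX@11 MEM@12 WB@13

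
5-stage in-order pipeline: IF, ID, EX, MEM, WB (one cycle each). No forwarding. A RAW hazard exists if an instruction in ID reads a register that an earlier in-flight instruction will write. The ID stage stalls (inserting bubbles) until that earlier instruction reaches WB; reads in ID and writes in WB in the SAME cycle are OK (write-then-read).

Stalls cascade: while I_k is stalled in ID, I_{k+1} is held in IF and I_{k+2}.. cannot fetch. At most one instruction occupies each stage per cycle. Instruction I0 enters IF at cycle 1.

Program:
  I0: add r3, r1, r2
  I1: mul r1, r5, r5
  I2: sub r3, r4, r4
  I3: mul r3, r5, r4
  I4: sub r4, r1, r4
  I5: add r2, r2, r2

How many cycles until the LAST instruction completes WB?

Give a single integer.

Answer: 10

Derivation:
I0 add r3 <- r1,r2: IF@1 ID@2 stall=0 (-) EX@3 MEM@4 WB@5
I1 mul r1 <- r5,r5: IF@2 ID@3 stall=0 (-) EX@4 MEM@5 WB@6
I2 sub r3 <- r4,r4: IF@3 ID@4 stall=0 (-) EX@5 MEM@6 WB@7
I3 mul r3 <- r5,r4: IF@4 ID@5 stall=0 (-) EX@6 MEM@7 WB@8
I4 sub r4 <- r1,r4: IF@5 ID@6 stall=0 (-) EX@7 MEM@8 WB@9
I5 add r2 <- r2,r2: IF@6 ID@7 stall=0 (-) EX@8 MEM@9 WB@10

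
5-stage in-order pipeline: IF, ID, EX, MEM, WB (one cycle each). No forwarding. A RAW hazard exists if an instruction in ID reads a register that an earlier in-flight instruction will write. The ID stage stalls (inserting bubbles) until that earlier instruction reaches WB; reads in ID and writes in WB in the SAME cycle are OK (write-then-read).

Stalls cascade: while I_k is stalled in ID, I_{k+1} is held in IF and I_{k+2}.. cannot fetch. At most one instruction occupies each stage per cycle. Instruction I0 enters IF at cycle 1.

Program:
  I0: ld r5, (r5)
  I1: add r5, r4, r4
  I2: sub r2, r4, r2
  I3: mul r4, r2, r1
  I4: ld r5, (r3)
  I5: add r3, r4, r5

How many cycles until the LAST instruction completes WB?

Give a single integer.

Answer: 14

Derivation:
I0 ld r5 <- r5: IF@1 ID@2 stall=0 (-) EX@3 MEM@4 WB@5
I1 add r5 <- r4,r4: IF@2 ID@3 stall=0 (-) EX@4 MEM@5 WB@6
I2 sub r2 <- r4,r2: IF@3 ID@4 stall=0 (-) EX@5 MEM@6 WB@7
I3 mul r4 <- r2,r1: IF@4 ID@5 stall=2 (RAW on I2.r2 (WB@7)) EX@8 MEM@9 WB@10
I4 ld r5 <- r3: IF@5 ID@8 stall=0 (-) EX@9 MEM@10 WB@11
I5 add r3 <- r4,r5: IF@8 ID@9 stall=2 (RAW on I4.r5 (WB@11)) EX@12 MEM@13 WB@14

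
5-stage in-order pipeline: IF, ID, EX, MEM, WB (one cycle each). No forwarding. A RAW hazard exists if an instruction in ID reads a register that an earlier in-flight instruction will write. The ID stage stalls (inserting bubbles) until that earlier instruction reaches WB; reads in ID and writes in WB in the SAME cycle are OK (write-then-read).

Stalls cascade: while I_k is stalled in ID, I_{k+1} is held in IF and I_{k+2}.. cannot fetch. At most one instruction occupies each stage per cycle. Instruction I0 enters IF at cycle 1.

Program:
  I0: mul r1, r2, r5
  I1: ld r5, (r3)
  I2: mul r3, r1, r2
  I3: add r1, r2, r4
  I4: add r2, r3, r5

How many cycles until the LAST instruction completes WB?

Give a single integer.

Answer: 11

Derivation:
I0 mul r1 <- r2,r5: IF@1 ID@2 stall=0 (-) EX@3 MEM@4 WB@5
I1 ld r5 <- r3: IF@2 ID@3 stall=0 (-) EX@4 MEM@5 WB@6
I2 mul r3 <- r1,r2: IF@3 ID@4 stall=1 (RAW on I0.r1 (WB@5)) EX@6 MEM@7 WB@8
I3 add r1 <- r2,r4: IF@4 ID@6 stall=0 (-) EX@7 MEM@8 WB@9
I4 add r2 <- r3,r5: IF@6 ID@7 stall=1 (RAW on I2.r3 (WB@8)) EX@9 MEM@10 WB@11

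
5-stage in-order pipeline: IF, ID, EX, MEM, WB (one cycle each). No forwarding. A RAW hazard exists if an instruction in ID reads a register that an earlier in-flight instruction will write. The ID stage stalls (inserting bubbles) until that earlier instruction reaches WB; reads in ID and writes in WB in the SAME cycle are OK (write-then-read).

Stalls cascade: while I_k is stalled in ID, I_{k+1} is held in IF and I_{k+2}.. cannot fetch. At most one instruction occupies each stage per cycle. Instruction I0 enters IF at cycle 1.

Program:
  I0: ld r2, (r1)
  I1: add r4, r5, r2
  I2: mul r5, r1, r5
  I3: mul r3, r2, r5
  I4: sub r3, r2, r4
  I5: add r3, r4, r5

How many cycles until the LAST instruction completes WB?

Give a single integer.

I0 ld r2 <- r1: IF@1 ID@2 stall=0 (-) EX@3 MEM@4 WB@5
I1 add r4 <- r5,r2: IF@2 ID@3 stall=2 (RAW on I0.r2 (WB@5)) EX@6 MEM@7 WB@8
I2 mul r5 <- r1,r5: IF@3 ID@6 stall=0 (-) EX@7 MEM@8 WB@9
I3 mul r3 <- r2,r5: IF@6 ID@7 stall=2 (RAW on I2.r5 (WB@9)) EX@10 MEM@11 WB@12
I4 sub r3 <- r2,r4: IF@7 ID@10 stall=0 (-) EX@11 MEM@12 WB@13
I5 add r3 <- r4,r5: IF@10 ID@11 stall=0 (-) EX@12 MEM@13 WB@14

Answer: 14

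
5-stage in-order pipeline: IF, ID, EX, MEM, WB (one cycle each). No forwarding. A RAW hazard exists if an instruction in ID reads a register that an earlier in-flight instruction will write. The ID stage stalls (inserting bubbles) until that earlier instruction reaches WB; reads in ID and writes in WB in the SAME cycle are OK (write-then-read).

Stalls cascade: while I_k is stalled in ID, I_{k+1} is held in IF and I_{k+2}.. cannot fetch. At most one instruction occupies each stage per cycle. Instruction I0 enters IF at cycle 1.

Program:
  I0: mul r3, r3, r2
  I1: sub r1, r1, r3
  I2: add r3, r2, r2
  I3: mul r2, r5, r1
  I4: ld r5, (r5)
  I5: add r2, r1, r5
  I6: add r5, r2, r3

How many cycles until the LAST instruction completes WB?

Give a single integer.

I0 mul r3 <- r3,r2: IF@1 ID@2 stall=0 (-) EX@3 MEM@4 WB@5
I1 sub r1 <- r1,r3: IF@2 ID@3 stall=2 (RAW on I0.r3 (WB@5)) EX@6 MEM@7 WB@8
I2 add r3 <- r2,r2: IF@3 ID@6 stall=0 (-) EX@7 MEM@8 WB@9
I3 mul r2 <- r5,r1: IF@6 ID@7 stall=1 (RAW on I1.r1 (WB@8)) EX@9 MEM@10 WB@11
I4 ld r5 <- r5: IF@7 ID@9 stall=0 (-) EX@10 MEM@11 WB@12
I5 add r2 <- r1,r5: IF@9 ID@10 stall=2 (RAW on I4.r5 (WB@12)) EX@13 MEM@14 WB@15
I6 add r5 <- r2,r3: IF@10 ID@13 stall=2 (RAW on I5.r2 (WB@15)) EX@16 MEM@17 WB@18

Answer: 18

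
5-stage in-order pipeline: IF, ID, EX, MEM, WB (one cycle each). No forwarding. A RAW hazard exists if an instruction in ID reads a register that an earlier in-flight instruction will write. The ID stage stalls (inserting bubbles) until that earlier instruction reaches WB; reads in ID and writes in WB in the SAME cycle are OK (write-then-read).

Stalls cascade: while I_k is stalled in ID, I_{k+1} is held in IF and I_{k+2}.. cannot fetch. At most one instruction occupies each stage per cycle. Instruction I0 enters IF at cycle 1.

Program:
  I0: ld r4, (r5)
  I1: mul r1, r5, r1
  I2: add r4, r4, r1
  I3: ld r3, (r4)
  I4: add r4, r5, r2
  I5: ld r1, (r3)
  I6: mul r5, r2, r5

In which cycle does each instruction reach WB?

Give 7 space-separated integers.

Answer: 5 6 9 12 13 15 16

Derivation:
I0 ld r4 <- r5: IF@1 ID@2 stall=0 (-) EX@3 MEM@4 WB@5
I1 mul r1 <- r5,r1: IF@2 ID@3 stall=0 (-) EX@4 MEM@5 WB@6
I2 add r4 <- r4,r1: IF@3 ID@4 stall=2 (RAW on I1.r1 (WB@6)) EX@7 MEM@8 WB@9
I3 ld r3 <- r4: IF@4 ID@7 stall=2 (RAW on I2.r4 (WB@9)) EX@10 MEM@11 WB@12
I4 add r4 <- r5,r2: IF@7 ID@10 stall=0 (-) EX@11 MEM@12 WB@13
I5 ld r1 <- r3: IF@10 ID@11 stall=1 (RAW on I3.r3 (WB@12)) EX@13 MEM@14 WB@15
I6 mul r5 <- r2,r5: IF@11 ID@13 stall=0 (-) EX@14 MEM@15 WB@16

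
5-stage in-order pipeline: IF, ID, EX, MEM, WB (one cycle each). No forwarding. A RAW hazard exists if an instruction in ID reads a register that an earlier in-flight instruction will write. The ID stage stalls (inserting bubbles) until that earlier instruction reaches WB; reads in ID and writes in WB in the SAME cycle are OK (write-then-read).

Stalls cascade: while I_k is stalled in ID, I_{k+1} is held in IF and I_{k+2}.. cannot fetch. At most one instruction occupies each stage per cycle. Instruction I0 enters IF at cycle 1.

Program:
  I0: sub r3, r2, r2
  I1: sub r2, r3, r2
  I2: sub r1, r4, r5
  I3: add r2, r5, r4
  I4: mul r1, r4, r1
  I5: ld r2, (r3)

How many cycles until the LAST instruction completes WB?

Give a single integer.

Answer: 13

Derivation:
I0 sub r3 <- r2,r2: IF@1 ID@2 stall=0 (-) EX@3 MEM@4 WB@5
I1 sub r2 <- r3,r2: IF@2 ID@3 stall=2 (RAW on I0.r3 (WB@5)) EX@6 MEM@7 WB@8
I2 sub r1 <- r4,r5: IF@3 ID@6 stall=0 (-) EX@7 MEM@8 WB@9
I3 add r2 <- r5,r4: IF@6 ID@7 stall=0 (-) EX@8 MEM@9 WB@10
I4 mul r1 <- r4,r1: IF@7 ID@8 stall=1 (RAW on I2.r1 (WB@9)) EX@10 MEM@11 WB@12
I5 ld r2 <- r3: IF@8 ID@10 stall=0 (-) EX@11 MEM@12 WB@13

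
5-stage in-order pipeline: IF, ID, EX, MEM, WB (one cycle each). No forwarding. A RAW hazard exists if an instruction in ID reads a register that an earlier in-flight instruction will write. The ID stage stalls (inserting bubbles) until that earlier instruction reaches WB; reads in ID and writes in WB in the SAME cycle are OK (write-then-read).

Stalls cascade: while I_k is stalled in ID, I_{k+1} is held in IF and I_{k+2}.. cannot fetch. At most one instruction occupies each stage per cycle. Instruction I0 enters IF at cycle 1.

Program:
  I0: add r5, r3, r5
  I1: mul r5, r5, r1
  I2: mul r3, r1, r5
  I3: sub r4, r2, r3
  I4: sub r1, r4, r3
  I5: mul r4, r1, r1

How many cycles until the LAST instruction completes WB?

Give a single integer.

I0 add r5 <- r3,r5: IF@1 ID@2 stall=0 (-) EX@3 MEM@4 WB@5
I1 mul r5 <- r5,r1: IF@2 ID@3 stall=2 (RAW on I0.r5 (WB@5)) EX@6 MEM@7 WB@8
I2 mul r3 <- r1,r5: IF@3 ID@6 stall=2 (RAW on I1.r5 (WB@8)) EX@9 MEM@10 WB@11
I3 sub r4 <- r2,r3: IF@6 ID@9 stall=2 (RAW on I2.r3 (WB@11)) EX@12 MEM@13 WB@14
I4 sub r1 <- r4,r3: IF@9 ID@12 stall=2 (RAW on I3.r4 (WB@14)) EX@15 MEM@16 WB@17
I5 mul r4 <- r1,r1: IF@12 ID@15 stall=2 (RAW on I4.r1 (WB@17)) EX@18 MEM@19 WB@20

Answer: 20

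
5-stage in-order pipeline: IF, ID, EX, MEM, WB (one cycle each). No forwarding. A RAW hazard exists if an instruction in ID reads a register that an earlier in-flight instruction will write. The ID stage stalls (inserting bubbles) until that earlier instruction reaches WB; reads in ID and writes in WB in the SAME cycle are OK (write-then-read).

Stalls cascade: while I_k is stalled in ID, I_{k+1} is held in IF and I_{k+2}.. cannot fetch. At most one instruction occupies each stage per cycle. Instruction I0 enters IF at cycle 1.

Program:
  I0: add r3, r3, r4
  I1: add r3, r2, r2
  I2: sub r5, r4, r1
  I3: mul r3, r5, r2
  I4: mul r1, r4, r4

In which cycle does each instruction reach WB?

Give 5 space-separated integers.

Answer: 5 6 7 10 11

Derivation:
I0 add r3 <- r3,r4: IF@1 ID@2 stall=0 (-) EX@3 MEM@4 WB@5
I1 add r3 <- r2,r2: IF@2 ID@3 stall=0 (-) EX@4 MEM@5 WB@6
I2 sub r5 <- r4,r1: IF@3 ID@4 stall=0 (-) EX@5 MEM@6 WB@7
I3 mul r3 <- r5,r2: IF@4 ID@5 stall=2 (RAW on I2.r5 (WB@7)) EX@8 MEM@9 WB@10
I4 mul r1 <- r4,r4: IF@5 ID@8 stall=0 (-) EX@9 MEM@10 WB@11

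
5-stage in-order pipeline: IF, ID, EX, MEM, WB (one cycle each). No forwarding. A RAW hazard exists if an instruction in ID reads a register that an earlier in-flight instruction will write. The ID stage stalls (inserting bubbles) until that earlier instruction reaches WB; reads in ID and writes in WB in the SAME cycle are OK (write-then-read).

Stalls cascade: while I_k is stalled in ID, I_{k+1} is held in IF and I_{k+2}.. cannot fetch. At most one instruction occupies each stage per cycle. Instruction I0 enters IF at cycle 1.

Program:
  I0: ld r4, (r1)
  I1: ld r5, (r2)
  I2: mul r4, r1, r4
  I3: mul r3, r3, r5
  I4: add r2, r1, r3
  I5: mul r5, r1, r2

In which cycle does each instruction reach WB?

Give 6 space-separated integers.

I0 ld r4 <- r1: IF@1 ID@2 stall=0 (-) EX@3 MEM@4 WB@5
I1 ld r5 <- r2: IF@2 ID@3 stall=0 (-) EX@4 MEM@5 WB@6
I2 mul r4 <- r1,r4: IF@3 ID@4 stall=1 (RAW on I0.r4 (WB@5)) EX@6 MEM@7 WB@8
I3 mul r3 <- r3,r5: IF@4 ID@6 stall=0 (-) EX@7 MEM@8 WB@9
I4 add r2 <- r1,r3: IF@6 ID@7 stall=2 (RAW on I3.r3 (WB@9)) EX@10 MEM@11 WB@12
I5 mul r5 <- r1,r2: IF@7 ID@10 stall=2 (RAW on I4.r2 (WB@12)) EX@13 MEM@14 WB@15

Answer: 5 6 8 9 12 15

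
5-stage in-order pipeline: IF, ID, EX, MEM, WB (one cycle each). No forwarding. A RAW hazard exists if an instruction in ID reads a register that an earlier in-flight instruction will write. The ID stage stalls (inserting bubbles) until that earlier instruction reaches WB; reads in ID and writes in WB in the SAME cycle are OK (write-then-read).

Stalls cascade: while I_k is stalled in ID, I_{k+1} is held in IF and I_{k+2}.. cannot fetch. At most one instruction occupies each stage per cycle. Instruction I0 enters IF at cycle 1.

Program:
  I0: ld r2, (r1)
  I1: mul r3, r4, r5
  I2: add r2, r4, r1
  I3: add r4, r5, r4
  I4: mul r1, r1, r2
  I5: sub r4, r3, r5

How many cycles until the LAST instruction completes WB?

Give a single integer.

Answer: 11

Derivation:
I0 ld r2 <- r1: IF@1 ID@2 stall=0 (-) EX@3 MEM@4 WB@5
I1 mul r3 <- r4,r5: IF@2 ID@3 stall=0 (-) EX@4 MEM@5 WB@6
I2 add r2 <- r4,r1: IF@3 ID@4 stall=0 (-) EX@5 MEM@6 WB@7
I3 add r4 <- r5,r4: IF@4 ID@5 stall=0 (-) EX@6 MEM@7 WB@8
I4 mul r1 <- r1,r2: IF@5 ID@6 stall=1 (RAW on I2.r2 (WB@7)) EX@8 MEM@9 WB@10
I5 sub r4 <- r3,r5: IF@6 ID@8 stall=0 (-) EX@9 MEM@10 WB@11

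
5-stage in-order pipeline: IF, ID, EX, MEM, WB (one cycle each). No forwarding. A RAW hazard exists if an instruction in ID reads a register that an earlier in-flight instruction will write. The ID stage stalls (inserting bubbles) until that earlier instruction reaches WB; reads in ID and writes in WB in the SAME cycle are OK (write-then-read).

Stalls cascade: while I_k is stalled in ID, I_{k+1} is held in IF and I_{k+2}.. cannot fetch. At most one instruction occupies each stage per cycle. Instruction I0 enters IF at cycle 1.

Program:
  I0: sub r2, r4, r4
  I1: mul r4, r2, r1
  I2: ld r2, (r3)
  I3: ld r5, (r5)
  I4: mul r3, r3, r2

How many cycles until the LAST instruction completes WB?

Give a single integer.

I0 sub r2 <- r4,r4: IF@1 ID@2 stall=0 (-) EX@3 MEM@4 WB@5
I1 mul r4 <- r2,r1: IF@2 ID@3 stall=2 (RAW on I0.r2 (WB@5)) EX@6 MEM@7 WB@8
I2 ld r2 <- r3: IF@3 ID@6 stall=0 (-) EX@7 MEM@8 WB@9
I3 ld r5 <- r5: IF@6 ID@7 stall=0 (-) EX@8 MEM@9 WB@10
I4 mul r3 <- r3,r2: IF@7 ID@8 stall=1 (RAW on I2.r2 (WB@9)) EX@10 MEM@11 WB@12

Answer: 12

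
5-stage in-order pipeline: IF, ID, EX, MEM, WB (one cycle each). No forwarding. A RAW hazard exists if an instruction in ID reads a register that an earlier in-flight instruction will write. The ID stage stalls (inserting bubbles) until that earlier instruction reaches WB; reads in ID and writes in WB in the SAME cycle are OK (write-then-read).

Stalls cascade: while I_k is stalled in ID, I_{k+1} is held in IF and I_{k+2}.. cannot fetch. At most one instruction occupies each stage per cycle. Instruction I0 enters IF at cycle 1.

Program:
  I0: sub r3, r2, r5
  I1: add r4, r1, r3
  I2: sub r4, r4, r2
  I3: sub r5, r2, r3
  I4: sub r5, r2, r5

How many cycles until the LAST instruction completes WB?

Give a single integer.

I0 sub r3 <- r2,r5: IF@1 ID@2 stall=0 (-) EX@3 MEM@4 WB@5
I1 add r4 <- r1,r3: IF@2 ID@3 stall=2 (RAW on I0.r3 (WB@5)) EX@6 MEM@7 WB@8
I2 sub r4 <- r4,r2: IF@3 ID@6 stall=2 (RAW on I1.r4 (WB@8)) EX@9 MEM@10 WB@11
I3 sub r5 <- r2,r3: IF@6 ID@9 stall=0 (-) EX@10 MEM@11 WB@12
I4 sub r5 <- r2,r5: IF@9 ID@10 stall=2 (RAW on I3.r5 (WB@12)) EX@13 MEM@14 WB@15

Answer: 15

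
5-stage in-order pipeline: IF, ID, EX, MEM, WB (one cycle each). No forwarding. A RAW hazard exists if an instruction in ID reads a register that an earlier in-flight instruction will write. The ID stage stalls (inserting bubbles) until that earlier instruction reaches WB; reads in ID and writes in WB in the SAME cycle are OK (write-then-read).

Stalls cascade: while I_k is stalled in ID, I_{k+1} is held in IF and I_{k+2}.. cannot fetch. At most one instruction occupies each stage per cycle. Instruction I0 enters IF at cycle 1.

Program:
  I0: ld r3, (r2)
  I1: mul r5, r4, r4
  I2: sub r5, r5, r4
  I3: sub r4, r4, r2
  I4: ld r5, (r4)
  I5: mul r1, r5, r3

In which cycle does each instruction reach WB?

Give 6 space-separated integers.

I0 ld r3 <- r2: IF@1 ID@2 stall=0 (-) EX@3 MEM@4 WB@5
I1 mul r5 <- r4,r4: IF@2 ID@3 stall=0 (-) EX@4 MEM@5 WB@6
I2 sub r5 <- r5,r4: IF@3 ID@4 stall=2 (RAW on I1.r5 (WB@6)) EX@7 MEM@8 WB@9
I3 sub r4 <- r4,r2: IF@4 ID@7 stall=0 (-) EX@8 MEM@9 WB@10
I4 ld r5 <- r4: IF@7 ID@8 stall=2 (RAW on I3.r4 (WB@10)) EX@11 MEM@12 WB@13
I5 mul r1 <- r5,r3: IF@8 ID@11 stall=2 (RAW on I4.r5 (WB@13)) EX@14 MEM@15 WB@16

Answer: 5 6 9 10 13 16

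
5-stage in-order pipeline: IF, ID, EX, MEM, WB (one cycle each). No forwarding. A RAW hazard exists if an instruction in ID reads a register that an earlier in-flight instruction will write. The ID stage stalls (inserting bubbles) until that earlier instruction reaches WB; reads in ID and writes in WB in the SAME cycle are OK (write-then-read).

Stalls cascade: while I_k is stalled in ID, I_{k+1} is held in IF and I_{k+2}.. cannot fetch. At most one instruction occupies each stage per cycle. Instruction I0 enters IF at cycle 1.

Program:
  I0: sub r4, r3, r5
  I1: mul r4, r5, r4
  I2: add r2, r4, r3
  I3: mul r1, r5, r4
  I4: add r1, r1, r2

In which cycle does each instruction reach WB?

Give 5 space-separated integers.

I0 sub r4 <- r3,r5: IF@1 ID@2 stall=0 (-) EX@3 MEM@4 WB@5
I1 mul r4 <- r5,r4: IF@2 ID@3 stall=2 (RAW on I0.r4 (WB@5)) EX@6 MEM@7 WB@8
I2 add r2 <- r4,r3: IF@3 ID@6 stall=2 (RAW on I1.r4 (WB@8)) EX@9 MEM@10 WB@11
I3 mul r1 <- r5,r4: IF@6 ID@9 stall=0 (-) EX@10 MEM@11 WB@12
I4 add r1 <- r1,r2: IF@9 ID@10 stall=2 (RAW on I3.r1 (WB@12)) EX@13 MEM@14 WB@15

Answer: 5 8 11 12 15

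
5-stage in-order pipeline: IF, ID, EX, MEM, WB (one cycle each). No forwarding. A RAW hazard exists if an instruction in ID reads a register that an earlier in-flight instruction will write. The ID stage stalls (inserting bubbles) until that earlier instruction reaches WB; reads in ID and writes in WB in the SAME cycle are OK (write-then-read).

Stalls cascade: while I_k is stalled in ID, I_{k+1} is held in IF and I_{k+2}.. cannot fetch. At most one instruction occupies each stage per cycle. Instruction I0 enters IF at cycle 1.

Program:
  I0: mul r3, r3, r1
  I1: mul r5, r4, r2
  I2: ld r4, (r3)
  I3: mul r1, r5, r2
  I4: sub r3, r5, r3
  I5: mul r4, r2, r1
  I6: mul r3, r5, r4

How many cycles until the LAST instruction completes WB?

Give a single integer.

Answer: 15

Derivation:
I0 mul r3 <- r3,r1: IF@1 ID@2 stall=0 (-) EX@3 MEM@4 WB@5
I1 mul r5 <- r4,r2: IF@2 ID@3 stall=0 (-) EX@4 MEM@5 WB@6
I2 ld r4 <- r3: IF@3 ID@4 stall=1 (RAW on I0.r3 (WB@5)) EX@6 MEM@7 WB@8
I3 mul r1 <- r5,r2: IF@4 ID@6 stall=0 (-) EX@7 MEM@8 WB@9
I4 sub r3 <- r5,r3: IF@6 ID@7 stall=0 (-) EX@8 MEM@9 WB@10
I5 mul r4 <- r2,r1: IF@7 ID@8 stall=1 (RAW on I3.r1 (WB@9)) EX@10 MEM@11 WB@12
I6 mul r3 <- r5,r4: IF@8 ID@10 stall=2 (RAW on I5.r4 (WB@12)) EX@13 MEM@14 WB@15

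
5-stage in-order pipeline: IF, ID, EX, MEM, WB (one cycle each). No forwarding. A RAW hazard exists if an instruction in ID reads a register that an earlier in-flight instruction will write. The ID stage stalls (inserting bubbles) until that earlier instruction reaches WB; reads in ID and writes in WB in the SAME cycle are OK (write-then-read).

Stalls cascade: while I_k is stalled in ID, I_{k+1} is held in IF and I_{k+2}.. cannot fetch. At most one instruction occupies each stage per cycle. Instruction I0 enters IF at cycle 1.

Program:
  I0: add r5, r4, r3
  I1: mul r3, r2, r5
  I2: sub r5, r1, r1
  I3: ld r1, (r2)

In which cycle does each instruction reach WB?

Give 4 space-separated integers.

Answer: 5 8 9 10

Derivation:
I0 add r5 <- r4,r3: IF@1 ID@2 stall=0 (-) EX@3 MEM@4 WB@5
I1 mul r3 <- r2,r5: IF@2 ID@3 stall=2 (RAW on I0.r5 (WB@5)) EX@6 MEM@7 WB@8
I2 sub r5 <- r1,r1: IF@3 ID@6 stall=0 (-) EX@7 MEM@8 WB@9
I3 ld r1 <- r2: IF@6 ID@7 stall=0 (-) EX@8 MEM@9 WB@10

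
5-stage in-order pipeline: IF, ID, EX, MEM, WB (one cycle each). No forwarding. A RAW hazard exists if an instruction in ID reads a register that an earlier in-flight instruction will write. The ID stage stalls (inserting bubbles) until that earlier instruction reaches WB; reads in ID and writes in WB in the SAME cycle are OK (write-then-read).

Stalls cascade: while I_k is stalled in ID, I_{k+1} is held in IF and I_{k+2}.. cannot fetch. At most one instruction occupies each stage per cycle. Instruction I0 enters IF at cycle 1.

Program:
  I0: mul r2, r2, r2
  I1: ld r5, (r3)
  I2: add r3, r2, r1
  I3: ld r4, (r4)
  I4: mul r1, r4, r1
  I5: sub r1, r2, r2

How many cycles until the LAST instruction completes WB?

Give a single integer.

I0 mul r2 <- r2,r2: IF@1 ID@2 stall=0 (-) EX@3 MEM@4 WB@5
I1 ld r5 <- r3: IF@2 ID@3 stall=0 (-) EX@4 MEM@5 WB@6
I2 add r3 <- r2,r1: IF@3 ID@4 stall=1 (RAW on I0.r2 (WB@5)) EX@6 MEM@7 WB@8
I3 ld r4 <- r4: IF@4 ID@6 stall=0 (-) EX@7 MEM@8 WB@9
I4 mul r1 <- r4,r1: IF@6 ID@7 stall=2 (RAW on I3.r4 (WB@9)) EX@10 MEM@11 WB@12
I5 sub r1 <- r2,r2: IF@7 ID@10 stall=0 (-) EX@11 MEM@12 WB@13

Answer: 13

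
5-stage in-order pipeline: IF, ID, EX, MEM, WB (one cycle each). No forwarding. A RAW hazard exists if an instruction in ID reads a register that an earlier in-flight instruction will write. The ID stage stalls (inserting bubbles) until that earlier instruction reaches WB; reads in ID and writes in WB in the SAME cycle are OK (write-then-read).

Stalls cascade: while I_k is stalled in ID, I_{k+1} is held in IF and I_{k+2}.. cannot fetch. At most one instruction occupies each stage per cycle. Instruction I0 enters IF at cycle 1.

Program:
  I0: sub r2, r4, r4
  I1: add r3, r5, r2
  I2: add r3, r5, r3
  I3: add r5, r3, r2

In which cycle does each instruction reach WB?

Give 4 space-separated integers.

I0 sub r2 <- r4,r4: IF@1 ID@2 stall=0 (-) EX@3 MEM@4 WB@5
I1 add r3 <- r5,r2: IF@2 ID@3 stall=2 (RAW on I0.r2 (WB@5)) EX@6 MEM@7 WB@8
I2 add r3 <- r5,r3: IF@3 ID@6 stall=2 (RAW on I1.r3 (WB@8)) EX@9 MEM@10 WB@11
I3 add r5 <- r3,r2: IF@6 ID@9 stall=2 (RAW on I2.r3 (WB@11)) EX@12 MEM@13 WB@14

Answer: 5 8 11 14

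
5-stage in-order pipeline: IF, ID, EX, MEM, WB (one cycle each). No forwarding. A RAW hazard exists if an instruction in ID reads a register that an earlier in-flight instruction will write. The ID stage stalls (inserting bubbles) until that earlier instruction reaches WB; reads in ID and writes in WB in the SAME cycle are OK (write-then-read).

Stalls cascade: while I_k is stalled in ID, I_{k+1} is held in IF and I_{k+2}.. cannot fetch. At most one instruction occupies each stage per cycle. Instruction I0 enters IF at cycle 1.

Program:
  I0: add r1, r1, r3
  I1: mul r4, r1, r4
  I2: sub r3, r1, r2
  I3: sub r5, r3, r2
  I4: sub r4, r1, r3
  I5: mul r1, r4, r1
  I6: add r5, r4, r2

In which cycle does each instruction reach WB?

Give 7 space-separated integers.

Answer: 5 8 9 12 13 16 17

Derivation:
I0 add r1 <- r1,r3: IF@1 ID@2 stall=0 (-) EX@3 MEM@4 WB@5
I1 mul r4 <- r1,r4: IF@2 ID@3 stall=2 (RAW on I0.r1 (WB@5)) EX@6 MEM@7 WB@8
I2 sub r3 <- r1,r2: IF@3 ID@6 stall=0 (-) EX@7 MEM@8 WB@9
I3 sub r5 <- r3,r2: IF@6 ID@7 stall=2 (RAW on I2.r3 (WB@9)) EX@10 MEM@11 WB@12
I4 sub r4 <- r1,r3: IF@7 ID@10 stall=0 (-) EX@11 MEM@12 WB@13
I5 mul r1 <- r4,r1: IF@10 ID@11 stall=2 (RAW on I4.r4 (WB@13)) EX@14 MEM@15 WB@16
I6 add r5 <- r4,r2: IF@11 ID@14 stall=0 (-) EX@15 MEM@16 WB@17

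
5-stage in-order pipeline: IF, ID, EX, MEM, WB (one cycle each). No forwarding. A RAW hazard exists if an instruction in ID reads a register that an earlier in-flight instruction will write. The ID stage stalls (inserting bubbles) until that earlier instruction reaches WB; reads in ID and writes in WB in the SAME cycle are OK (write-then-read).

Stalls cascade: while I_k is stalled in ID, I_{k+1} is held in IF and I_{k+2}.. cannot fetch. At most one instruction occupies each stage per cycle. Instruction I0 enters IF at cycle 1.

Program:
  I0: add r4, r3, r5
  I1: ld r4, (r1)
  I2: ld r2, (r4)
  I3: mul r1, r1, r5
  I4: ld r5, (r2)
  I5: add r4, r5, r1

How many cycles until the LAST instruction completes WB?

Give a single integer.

I0 add r4 <- r3,r5: IF@1 ID@2 stall=0 (-) EX@3 MEM@4 WB@5
I1 ld r4 <- r1: IF@2 ID@3 stall=0 (-) EX@4 MEM@5 WB@6
I2 ld r2 <- r4: IF@3 ID@4 stall=2 (RAW on I1.r4 (WB@6)) EX@7 MEM@8 WB@9
I3 mul r1 <- r1,r5: IF@4 ID@7 stall=0 (-) EX@8 MEM@9 WB@10
I4 ld r5 <- r2: IF@7 ID@8 stall=1 (RAW on I2.r2 (WB@9)) EX@10 MEM@11 WB@12
I5 add r4 <- r5,r1: IF@8 ID@10 stall=2 (RAW on I4.r5 (WB@12)) EX@13 MEM@14 WB@15

Answer: 15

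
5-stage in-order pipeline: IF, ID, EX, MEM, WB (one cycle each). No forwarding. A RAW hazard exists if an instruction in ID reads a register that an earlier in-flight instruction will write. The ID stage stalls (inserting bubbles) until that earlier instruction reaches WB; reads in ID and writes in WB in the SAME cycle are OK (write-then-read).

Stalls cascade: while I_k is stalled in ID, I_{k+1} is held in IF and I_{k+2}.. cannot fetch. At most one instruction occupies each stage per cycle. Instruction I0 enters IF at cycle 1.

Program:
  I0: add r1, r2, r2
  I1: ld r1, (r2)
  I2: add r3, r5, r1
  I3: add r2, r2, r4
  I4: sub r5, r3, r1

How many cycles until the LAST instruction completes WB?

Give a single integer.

I0 add r1 <- r2,r2: IF@1 ID@2 stall=0 (-) EX@3 MEM@4 WB@5
I1 ld r1 <- r2: IF@2 ID@3 stall=0 (-) EX@4 MEM@5 WB@6
I2 add r3 <- r5,r1: IF@3 ID@4 stall=2 (RAW on I1.r1 (WB@6)) EX@7 MEM@8 WB@9
I3 add r2 <- r2,r4: IF@4 ID@7 stall=0 (-) EX@8 MEM@9 WB@10
I4 sub r5 <- r3,r1: IF@7 ID@8 stall=1 (RAW on I2.r3 (WB@9)) EX@10 MEM@11 WB@12

Answer: 12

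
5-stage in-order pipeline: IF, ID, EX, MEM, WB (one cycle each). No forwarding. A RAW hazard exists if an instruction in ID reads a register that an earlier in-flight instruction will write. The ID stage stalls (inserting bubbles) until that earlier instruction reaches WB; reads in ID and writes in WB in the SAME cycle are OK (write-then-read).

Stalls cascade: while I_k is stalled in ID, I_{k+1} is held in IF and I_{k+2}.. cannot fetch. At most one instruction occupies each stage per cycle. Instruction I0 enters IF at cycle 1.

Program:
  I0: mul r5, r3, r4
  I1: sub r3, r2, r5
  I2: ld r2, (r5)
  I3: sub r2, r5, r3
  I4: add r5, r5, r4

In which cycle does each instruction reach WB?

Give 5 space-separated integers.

Answer: 5 8 9 11 12

Derivation:
I0 mul r5 <- r3,r4: IF@1 ID@2 stall=0 (-) EX@3 MEM@4 WB@5
I1 sub r3 <- r2,r5: IF@2 ID@3 stall=2 (RAW on I0.r5 (WB@5)) EX@6 MEM@7 WB@8
I2 ld r2 <- r5: IF@3 ID@6 stall=0 (-) EX@7 MEM@8 WB@9
I3 sub r2 <- r5,r3: IF@6 ID@7 stall=1 (RAW on I1.r3 (WB@8)) EX@9 MEM@10 WB@11
I4 add r5 <- r5,r4: IF@7 ID@9 stall=0 (-) EX@10 MEM@11 WB@12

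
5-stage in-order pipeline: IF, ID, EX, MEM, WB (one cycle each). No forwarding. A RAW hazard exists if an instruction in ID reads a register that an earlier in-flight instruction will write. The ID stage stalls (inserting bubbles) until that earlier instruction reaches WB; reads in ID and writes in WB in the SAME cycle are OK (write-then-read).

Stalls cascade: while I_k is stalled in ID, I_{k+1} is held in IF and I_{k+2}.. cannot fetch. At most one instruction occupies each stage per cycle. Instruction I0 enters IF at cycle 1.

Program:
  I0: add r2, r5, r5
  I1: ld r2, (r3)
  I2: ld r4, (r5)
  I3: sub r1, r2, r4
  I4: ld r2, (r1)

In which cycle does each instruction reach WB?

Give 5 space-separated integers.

Answer: 5 6 7 10 13

Derivation:
I0 add r2 <- r5,r5: IF@1 ID@2 stall=0 (-) EX@3 MEM@4 WB@5
I1 ld r2 <- r3: IF@2 ID@3 stall=0 (-) EX@4 MEM@5 WB@6
I2 ld r4 <- r5: IF@3 ID@4 stall=0 (-) EX@5 MEM@6 WB@7
I3 sub r1 <- r2,r4: IF@4 ID@5 stall=2 (RAW on I2.r4 (WB@7)) EX@8 MEM@9 WB@10
I4 ld r2 <- r1: IF@5 ID@8 stall=2 (RAW on I3.r1 (WB@10)) EX@11 MEM@12 WB@13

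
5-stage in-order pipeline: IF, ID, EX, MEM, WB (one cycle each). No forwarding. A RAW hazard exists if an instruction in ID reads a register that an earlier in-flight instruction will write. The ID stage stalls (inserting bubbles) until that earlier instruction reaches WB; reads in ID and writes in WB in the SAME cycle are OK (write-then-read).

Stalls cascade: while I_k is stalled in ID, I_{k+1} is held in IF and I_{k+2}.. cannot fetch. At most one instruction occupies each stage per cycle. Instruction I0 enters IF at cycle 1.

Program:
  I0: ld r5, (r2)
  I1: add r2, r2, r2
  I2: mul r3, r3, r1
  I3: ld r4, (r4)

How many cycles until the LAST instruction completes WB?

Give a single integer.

Answer: 8

Derivation:
I0 ld r5 <- r2: IF@1 ID@2 stall=0 (-) EX@3 MEM@4 WB@5
I1 add r2 <- r2,r2: IF@2 ID@3 stall=0 (-) EX@4 MEM@5 WB@6
I2 mul r3 <- r3,r1: IF@3 ID@4 stall=0 (-) EX@5 MEM@6 WB@7
I3 ld r4 <- r4: IF@4 ID@5 stall=0 (-) EX@6 MEM@7 WB@8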